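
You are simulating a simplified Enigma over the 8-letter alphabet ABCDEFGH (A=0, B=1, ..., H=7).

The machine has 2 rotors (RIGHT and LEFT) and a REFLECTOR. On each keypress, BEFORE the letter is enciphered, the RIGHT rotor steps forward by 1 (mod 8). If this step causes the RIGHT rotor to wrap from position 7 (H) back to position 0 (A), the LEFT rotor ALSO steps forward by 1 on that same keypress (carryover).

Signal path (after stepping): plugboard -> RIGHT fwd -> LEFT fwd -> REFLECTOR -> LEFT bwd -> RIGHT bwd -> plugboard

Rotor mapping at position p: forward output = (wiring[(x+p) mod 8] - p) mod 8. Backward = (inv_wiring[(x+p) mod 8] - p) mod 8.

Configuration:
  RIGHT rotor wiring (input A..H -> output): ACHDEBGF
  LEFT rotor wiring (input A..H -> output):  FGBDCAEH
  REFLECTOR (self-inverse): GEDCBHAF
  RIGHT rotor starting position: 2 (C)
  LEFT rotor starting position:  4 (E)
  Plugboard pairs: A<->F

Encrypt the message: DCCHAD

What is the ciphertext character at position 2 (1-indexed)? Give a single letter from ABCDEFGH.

Char 1 ('D'): step: R->3, L=4; D->plug->D->R->D->L->D->refl->C->L'->F->R'->F->plug->A
Char 2 ('C'): step: R->4, L=4; C->plug->C->R->C->L->A->refl->G->L'->A->R'->A->plug->F

F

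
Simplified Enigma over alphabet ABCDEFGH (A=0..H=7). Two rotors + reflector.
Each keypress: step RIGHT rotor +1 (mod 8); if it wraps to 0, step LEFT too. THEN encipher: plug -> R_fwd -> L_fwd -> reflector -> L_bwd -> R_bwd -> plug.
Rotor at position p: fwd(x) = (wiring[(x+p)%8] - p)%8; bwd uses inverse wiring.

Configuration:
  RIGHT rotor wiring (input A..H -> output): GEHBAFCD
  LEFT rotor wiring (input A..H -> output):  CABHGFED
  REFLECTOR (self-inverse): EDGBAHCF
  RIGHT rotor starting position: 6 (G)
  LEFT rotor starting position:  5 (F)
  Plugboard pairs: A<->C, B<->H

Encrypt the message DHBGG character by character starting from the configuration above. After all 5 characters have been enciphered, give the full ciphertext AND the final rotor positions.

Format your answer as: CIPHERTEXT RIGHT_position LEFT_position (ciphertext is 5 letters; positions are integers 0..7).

Char 1 ('D'): step: R->7, L=5; D->plug->D->R->A->L->A->refl->E->L'->F->R'->C->plug->A
Char 2 ('H'): step: R->0, L->6 (L advanced); H->plug->B->R->E->L->D->refl->B->L'->F->R'->F->plug->F
Char 3 ('B'): step: R->1, L=6; B->plug->H->R->F->L->B->refl->D->L'->E->R'->E->plug->E
Char 4 ('G'): step: R->2, L=6; G->plug->G->R->E->L->D->refl->B->L'->F->R'->A->plug->C
Char 5 ('G'): step: R->3, L=6; G->plug->G->R->B->L->F->refl->H->L'->H->R'->D->plug->D
Final: ciphertext=AFECD, RIGHT=3, LEFT=6

Answer: AFECD 3 6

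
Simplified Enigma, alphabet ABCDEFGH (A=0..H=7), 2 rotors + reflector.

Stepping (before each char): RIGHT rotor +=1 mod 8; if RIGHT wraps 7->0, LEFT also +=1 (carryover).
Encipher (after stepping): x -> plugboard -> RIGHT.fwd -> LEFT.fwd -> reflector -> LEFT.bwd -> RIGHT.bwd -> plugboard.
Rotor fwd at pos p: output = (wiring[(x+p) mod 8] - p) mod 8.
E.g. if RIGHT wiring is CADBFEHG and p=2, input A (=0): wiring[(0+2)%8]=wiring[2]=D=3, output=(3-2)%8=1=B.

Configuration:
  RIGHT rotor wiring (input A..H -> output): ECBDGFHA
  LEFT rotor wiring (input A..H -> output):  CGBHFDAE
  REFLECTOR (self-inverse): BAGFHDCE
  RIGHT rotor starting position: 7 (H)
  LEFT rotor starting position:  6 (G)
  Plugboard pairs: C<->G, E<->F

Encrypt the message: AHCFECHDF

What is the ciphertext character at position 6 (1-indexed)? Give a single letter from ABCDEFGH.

Char 1 ('A'): step: R->0, L->7 (L advanced); A->plug->A->R->E->L->A->refl->B->L'->H->R'->G->plug->C
Char 2 ('H'): step: R->1, L=7; H->plug->H->R->D->L->C->refl->G->L'->F->R'->D->plug->D
Char 3 ('C'): step: R->2, L=7; C->plug->G->R->C->L->H->refl->E->L'->G->R'->F->plug->E
Char 4 ('F'): step: R->3, L=7; F->plug->E->R->F->L->G->refl->C->L'->D->R'->B->plug->B
Char 5 ('E'): step: R->4, L=7; E->plug->F->R->G->L->E->refl->H->L'->C->R'->A->plug->A
Char 6 ('C'): step: R->5, L=7; C->plug->G->R->G->L->E->refl->H->L'->C->R'->B->plug->B

B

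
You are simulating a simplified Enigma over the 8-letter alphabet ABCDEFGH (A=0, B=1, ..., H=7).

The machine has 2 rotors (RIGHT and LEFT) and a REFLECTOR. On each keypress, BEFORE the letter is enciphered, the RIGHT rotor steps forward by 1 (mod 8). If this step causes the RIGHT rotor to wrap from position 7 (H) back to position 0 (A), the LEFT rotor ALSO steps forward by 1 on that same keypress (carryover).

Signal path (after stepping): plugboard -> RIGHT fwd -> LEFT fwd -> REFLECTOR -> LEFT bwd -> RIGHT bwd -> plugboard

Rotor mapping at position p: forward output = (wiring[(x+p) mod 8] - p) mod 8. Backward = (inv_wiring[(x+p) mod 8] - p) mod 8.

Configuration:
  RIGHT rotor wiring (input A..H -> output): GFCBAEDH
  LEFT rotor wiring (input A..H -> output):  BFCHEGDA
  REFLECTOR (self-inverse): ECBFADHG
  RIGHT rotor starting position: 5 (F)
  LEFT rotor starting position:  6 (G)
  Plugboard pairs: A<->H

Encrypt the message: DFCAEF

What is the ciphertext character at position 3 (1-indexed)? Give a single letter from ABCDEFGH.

Char 1 ('D'): step: R->6, L=6; D->plug->D->R->H->L->A->refl->E->L'->E->R'->E->plug->E
Char 2 ('F'): step: R->7, L=6; F->plug->F->R->B->L->C->refl->B->L'->F->R'->G->plug->G
Char 3 ('C'): step: R->0, L->7 (L advanced); C->plug->C->R->C->L->G->refl->H->L'->G->R'->A->plug->H

H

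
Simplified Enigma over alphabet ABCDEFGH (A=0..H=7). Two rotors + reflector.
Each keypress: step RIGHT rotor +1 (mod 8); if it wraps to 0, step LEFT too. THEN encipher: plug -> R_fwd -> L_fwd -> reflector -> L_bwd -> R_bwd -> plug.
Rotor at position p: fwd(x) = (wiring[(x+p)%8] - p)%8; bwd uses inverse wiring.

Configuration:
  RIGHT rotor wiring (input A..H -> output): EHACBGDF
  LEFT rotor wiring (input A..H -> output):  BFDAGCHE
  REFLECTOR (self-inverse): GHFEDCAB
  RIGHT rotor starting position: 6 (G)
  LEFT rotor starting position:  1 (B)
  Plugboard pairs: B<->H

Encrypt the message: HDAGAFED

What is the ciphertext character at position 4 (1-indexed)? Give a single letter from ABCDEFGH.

Char 1 ('H'): step: R->7, L=1; H->plug->B->R->F->L->G->refl->A->L'->H->R'->G->plug->G
Char 2 ('D'): step: R->0, L->2 (L advanced); D->plug->D->R->C->L->E->refl->D->L'->H->R'->B->plug->H
Char 3 ('A'): step: R->1, L=2; A->plug->A->R->G->L->H->refl->B->L'->A->R'->D->plug->D
Char 4 ('G'): step: R->2, L=2; G->plug->G->R->C->L->E->refl->D->L'->H->R'->C->plug->C

C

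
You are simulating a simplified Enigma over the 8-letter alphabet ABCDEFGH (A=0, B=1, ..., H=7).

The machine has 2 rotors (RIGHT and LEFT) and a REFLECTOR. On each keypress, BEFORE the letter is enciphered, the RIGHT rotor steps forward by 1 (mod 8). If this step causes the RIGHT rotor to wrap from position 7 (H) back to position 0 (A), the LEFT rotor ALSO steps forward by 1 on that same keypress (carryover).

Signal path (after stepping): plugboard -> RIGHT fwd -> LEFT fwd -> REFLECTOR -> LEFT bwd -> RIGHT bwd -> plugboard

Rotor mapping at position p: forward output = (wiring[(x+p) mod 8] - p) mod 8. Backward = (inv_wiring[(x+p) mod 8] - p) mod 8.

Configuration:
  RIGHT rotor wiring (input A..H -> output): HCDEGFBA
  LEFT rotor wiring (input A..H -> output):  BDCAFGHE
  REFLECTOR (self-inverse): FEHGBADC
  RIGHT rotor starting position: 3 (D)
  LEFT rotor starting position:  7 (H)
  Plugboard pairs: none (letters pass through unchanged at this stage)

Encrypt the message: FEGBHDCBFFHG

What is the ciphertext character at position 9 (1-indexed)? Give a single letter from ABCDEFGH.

Char 1 ('F'): step: R->4, L=7; F->plug->F->R->G->L->H->refl->C->L'->B->R'->B->plug->B
Char 2 ('E'): step: R->5, L=7; E->plug->E->R->F->L->G->refl->D->L'->D->R'->C->plug->C
Char 3 ('G'): step: R->6, L=7; G->plug->G->R->A->L->F->refl->A->L'->H->R'->H->plug->H
Char 4 ('B'): step: R->7, L=7; B->plug->B->R->A->L->F->refl->A->L'->H->R'->F->plug->F
Char 5 ('H'): step: R->0, L->0 (L advanced); H->plug->H->R->A->L->B->refl->E->L'->H->R'->A->plug->A
Char 6 ('D'): step: R->1, L=0; D->plug->D->R->F->L->G->refl->D->L'->B->R'->A->plug->A
Char 7 ('C'): step: R->2, L=0; C->plug->C->R->E->L->F->refl->A->L'->D->R'->D->plug->D
Char 8 ('B'): step: R->3, L=0; B->plug->B->R->D->L->A->refl->F->L'->E->R'->F->plug->F
Char 9 ('F'): step: R->4, L=0; F->plug->F->R->G->L->H->refl->C->L'->C->R'->A->plug->A

A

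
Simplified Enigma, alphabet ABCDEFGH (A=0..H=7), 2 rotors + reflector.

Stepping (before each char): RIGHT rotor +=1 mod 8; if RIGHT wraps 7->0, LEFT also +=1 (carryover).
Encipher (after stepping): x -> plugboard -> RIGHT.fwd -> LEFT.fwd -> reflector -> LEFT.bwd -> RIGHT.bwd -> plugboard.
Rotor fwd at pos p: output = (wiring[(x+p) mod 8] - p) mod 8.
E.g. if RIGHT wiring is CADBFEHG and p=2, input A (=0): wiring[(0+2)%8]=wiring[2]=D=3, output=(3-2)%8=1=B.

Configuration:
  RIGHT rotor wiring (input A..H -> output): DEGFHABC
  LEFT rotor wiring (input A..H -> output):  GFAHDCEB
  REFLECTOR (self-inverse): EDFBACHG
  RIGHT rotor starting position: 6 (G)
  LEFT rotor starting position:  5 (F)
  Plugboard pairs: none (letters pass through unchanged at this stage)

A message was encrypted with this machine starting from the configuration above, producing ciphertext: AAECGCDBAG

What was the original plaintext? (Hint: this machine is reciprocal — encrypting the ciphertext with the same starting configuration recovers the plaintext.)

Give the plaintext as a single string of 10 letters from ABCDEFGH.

Answer: CFHGCHBDFH

Derivation:
Char 1 ('A'): step: R->7, L=5; A->plug->A->R->D->L->B->refl->D->L'->F->R'->C->plug->C
Char 2 ('A'): step: R->0, L->6 (L advanced); A->plug->A->R->D->L->H->refl->G->L'->A->R'->F->plug->F
Char 3 ('E'): step: R->1, L=6; E->plug->E->R->H->L->E->refl->A->L'->C->R'->H->plug->H
Char 4 ('C'): step: R->2, L=6; C->plug->C->R->F->L->B->refl->D->L'->B->R'->G->plug->G
Char 5 ('G'): step: R->3, L=6; G->plug->G->R->B->L->D->refl->B->L'->F->R'->C->plug->C
Char 6 ('C'): step: R->4, L=6; C->plug->C->R->F->L->B->refl->D->L'->B->R'->H->plug->H
Char 7 ('D'): step: R->5, L=6; D->plug->D->R->G->L->F->refl->C->L'->E->R'->B->plug->B
Char 8 ('B'): step: R->6, L=6; B->plug->B->R->E->L->C->refl->F->L'->G->R'->D->plug->D
Char 9 ('A'): step: R->7, L=6; A->plug->A->R->D->L->H->refl->G->L'->A->R'->F->plug->F
Char 10 ('G'): step: R->0, L->7 (L advanced); G->plug->G->R->B->L->H->refl->G->L'->C->R'->H->plug->H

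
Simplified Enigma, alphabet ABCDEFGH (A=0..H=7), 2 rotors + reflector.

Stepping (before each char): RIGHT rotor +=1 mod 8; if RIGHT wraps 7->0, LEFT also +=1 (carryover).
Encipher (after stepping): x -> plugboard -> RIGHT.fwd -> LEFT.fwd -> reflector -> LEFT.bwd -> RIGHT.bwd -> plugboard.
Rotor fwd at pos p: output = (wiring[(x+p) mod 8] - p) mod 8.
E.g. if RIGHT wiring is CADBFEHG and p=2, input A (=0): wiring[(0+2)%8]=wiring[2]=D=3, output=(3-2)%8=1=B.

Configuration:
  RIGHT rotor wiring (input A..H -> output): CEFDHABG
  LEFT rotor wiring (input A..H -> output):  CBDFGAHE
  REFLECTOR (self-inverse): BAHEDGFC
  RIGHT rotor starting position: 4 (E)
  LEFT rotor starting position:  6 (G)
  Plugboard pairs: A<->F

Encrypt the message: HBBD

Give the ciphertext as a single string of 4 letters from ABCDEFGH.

Answer: FDHG

Derivation:
Char 1 ('H'): step: R->5, L=6; H->plug->H->R->C->L->E->refl->D->L'->D->R'->A->plug->F
Char 2 ('B'): step: R->6, L=6; B->plug->B->R->A->L->B->refl->A->L'->G->R'->D->plug->D
Char 3 ('B'): step: R->7, L=6; B->plug->B->R->D->L->D->refl->E->L'->C->R'->H->plug->H
Char 4 ('D'): step: R->0, L->7 (L advanced); D->plug->D->R->D->L->E->refl->D->L'->B->R'->G->plug->G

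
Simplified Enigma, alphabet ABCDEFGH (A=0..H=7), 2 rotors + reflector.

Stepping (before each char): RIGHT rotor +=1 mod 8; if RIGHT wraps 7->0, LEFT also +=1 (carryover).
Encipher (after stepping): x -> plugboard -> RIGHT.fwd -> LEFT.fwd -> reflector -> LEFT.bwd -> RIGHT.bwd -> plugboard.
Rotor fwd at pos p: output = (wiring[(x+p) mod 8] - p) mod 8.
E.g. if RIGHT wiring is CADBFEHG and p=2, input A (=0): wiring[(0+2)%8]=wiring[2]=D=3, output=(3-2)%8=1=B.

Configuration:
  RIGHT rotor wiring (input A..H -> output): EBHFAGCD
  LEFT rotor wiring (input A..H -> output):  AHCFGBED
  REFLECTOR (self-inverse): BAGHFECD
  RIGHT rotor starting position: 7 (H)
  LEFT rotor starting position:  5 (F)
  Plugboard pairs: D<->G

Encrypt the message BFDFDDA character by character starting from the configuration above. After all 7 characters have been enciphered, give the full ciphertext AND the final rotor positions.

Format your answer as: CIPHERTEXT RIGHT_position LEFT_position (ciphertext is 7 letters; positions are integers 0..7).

Answer: ACEHCFE 6 6

Derivation:
Char 1 ('B'): step: R->0, L->6 (L advanced); B->plug->B->R->B->L->F->refl->E->L'->E->R'->A->plug->A
Char 2 ('F'): step: R->1, L=6; F->plug->F->R->B->L->F->refl->E->L'->E->R'->C->plug->C
Char 3 ('D'): step: R->2, L=6; D->plug->G->R->C->L->C->refl->G->L'->A->R'->E->plug->E
Char 4 ('F'): step: R->3, L=6; F->plug->F->R->B->L->F->refl->E->L'->E->R'->H->plug->H
Char 5 ('D'): step: R->4, L=6; D->plug->G->R->D->L->B->refl->A->L'->G->R'->C->plug->C
Char 6 ('D'): step: R->5, L=6; D->plug->G->R->A->L->G->refl->C->L'->C->R'->F->plug->F
Char 7 ('A'): step: R->6, L=6; A->plug->A->R->E->L->E->refl->F->L'->B->R'->E->plug->E
Final: ciphertext=ACEHCFE, RIGHT=6, LEFT=6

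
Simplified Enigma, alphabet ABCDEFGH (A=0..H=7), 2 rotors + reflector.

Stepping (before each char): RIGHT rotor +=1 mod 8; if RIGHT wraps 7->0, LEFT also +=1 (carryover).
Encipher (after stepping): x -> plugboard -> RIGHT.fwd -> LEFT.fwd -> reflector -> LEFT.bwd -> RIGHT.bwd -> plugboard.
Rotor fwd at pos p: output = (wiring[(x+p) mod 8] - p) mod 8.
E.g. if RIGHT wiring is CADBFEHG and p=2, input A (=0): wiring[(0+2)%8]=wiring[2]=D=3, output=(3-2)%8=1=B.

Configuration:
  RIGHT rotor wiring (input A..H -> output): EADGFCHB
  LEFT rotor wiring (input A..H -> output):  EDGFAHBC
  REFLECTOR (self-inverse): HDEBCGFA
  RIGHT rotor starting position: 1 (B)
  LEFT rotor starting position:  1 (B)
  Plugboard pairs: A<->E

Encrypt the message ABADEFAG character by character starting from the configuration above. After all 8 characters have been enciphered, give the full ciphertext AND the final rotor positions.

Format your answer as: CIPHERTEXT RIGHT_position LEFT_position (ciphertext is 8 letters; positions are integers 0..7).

Answer: CHHFHAEF 1 2

Derivation:
Char 1 ('A'): step: R->2, L=1; A->plug->E->R->F->L->A->refl->H->L'->D->R'->C->plug->C
Char 2 ('B'): step: R->3, L=1; B->plug->B->R->C->L->E->refl->C->L'->A->R'->H->plug->H
Char 3 ('A'): step: R->4, L=1; A->plug->E->R->A->L->C->refl->E->L'->C->R'->H->plug->H
Char 4 ('D'): step: R->5, L=1; D->plug->D->R->H->L->D->refl->B->L'->G->R'->F->plug->F
Char 5 ('E'): step: R->6, L=1; E->plug->A->R->B->L->F->refl->G->L'->E->R'->H->plug->H
Char 6 ('F'): step: R->7, L=1; F->plug->F->R->G->L->B->refl->D->L'->H->R'->E->plug->A
Char 7 ('A'): step: R->0, L->2 (L advanced); A->plug->E->R->F->L->A->refl->H->L'->E->R'->A->plug->E
Char 8 ('G'): step: R->1, L=2; G->plug->G->R->A->L->E->refl->C->L'->G->R'->F->plug->F
Final: ciphertext=CHHFHAEF, RIGHT=1, LEFT=2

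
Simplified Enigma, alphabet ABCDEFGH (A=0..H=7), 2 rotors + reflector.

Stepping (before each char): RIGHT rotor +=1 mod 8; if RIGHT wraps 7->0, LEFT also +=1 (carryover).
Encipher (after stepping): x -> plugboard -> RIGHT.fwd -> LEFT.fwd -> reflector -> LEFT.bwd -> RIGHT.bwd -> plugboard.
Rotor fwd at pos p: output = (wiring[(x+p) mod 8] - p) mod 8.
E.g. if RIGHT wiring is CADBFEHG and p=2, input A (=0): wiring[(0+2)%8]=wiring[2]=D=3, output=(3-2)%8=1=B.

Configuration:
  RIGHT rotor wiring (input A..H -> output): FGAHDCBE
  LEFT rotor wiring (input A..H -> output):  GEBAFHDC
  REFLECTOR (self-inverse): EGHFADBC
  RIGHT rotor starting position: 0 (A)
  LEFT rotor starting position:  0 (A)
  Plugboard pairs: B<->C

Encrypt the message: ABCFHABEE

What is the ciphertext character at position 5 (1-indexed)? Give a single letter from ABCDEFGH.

Char 1 ('A'): step: R->1, L=0; A->plug->A->R->F->L->H->refl->C->L'->H->R'->B->plug->C
Char 2 ('B'): step: R->2, L=0; B->plug->C->R->B->L->E->refl->A->L'->D->R'->G->plug->G
Char 3 ('C'): step: R->3, L=0; C->plug->B->R->A->L->G->refl->B->L'->C->R'->F->plug->F
Char 4 ('F'): step: R->4, L=0; F->plug->F->R->C->L->B->refl->G->L'->A->R'->D->plug->D
Char 5 ('H'): step: R->5, L=0; H->plug->H->R->G->L->D->refl->F->L'->E->R'->B->plug->C

C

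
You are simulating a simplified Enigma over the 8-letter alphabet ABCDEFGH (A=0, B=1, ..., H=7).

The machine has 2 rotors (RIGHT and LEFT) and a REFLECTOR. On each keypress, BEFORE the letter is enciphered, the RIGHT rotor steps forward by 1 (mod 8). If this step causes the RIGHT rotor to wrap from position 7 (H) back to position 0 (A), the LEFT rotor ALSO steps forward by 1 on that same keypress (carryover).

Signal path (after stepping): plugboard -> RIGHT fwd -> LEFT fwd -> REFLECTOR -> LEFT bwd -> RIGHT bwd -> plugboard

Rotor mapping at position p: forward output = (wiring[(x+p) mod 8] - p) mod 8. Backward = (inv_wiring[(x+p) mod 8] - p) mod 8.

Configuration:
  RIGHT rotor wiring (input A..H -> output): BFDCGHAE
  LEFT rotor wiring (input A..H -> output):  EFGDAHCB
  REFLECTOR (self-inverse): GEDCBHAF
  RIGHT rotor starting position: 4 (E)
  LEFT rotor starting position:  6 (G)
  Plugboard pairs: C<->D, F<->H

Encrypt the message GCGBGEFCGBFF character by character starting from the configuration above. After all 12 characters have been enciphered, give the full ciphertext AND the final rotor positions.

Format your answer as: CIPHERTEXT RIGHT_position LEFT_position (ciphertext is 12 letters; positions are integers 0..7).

Answer: BGHFDHAGCAEC 0 0

Derivation:
Char 1 ('G'): step: R->5, L=6; G->plug->G->R->F->L->F->refl->H->L'->D->R'->B->plug->B
Char 2 ('C'): step: R->6, L=6; C->plug->D->R->H->L->B->refl->E->L'->A->R'->G->plug->G
Char 3 ('G'): step: R->7, L=6; G->plug->G->R->A->L->E->refl->B->L'->H->R'->F->plug->H
Char 4 ('B'): step: R->0, L->7 (L advanced); B->plug->B->R->F->L->B->refl->E->L'->E->R'->H->plug->F
Char 5 ('G'): step: R->1, L=7; G->plug->G->R->D->L->H->refl->F->L'->B->R'->C->plug->D
Char 6 ('E'): step: R->2, L=7; E->plug->E->R->G->L->A->refl->G->L'->C->R'->F->plug->H
Char 7 ('F'): step: R->3, L=7; F->plug->H->R->A->L->C->refl->D->L'->H->R'->A->plug->A
Char 8 ('C'): step: R->4, L=7; C->plug->D->R->A->L->C->refl->D->L'->H->R'->G->plug->G
Char 9 ('G'): step: R->5, L=7; G->plug->G->R->F->L->B->refl->E->L'->E->R'->D->plug->C
Char 10 ('B'): step: R->6, L=7; B->plug->B->R->G->L->A->refl->G->L'->C->R'->A->plug->A
Char 11 ('F'): step: R->7, L=7; F->plug->H->R->B->L->F->refl->H->L'->D->R'->E->plug->E
Char 12 ('F'): step: R->0, L->0 (L advanced); F->plug->H->R->E->L->A->refl->G->L'->C->R'->D->plug->C
Final: ciphertext=BGHFDHAGCAEC, RIGHT=0, LEFT=0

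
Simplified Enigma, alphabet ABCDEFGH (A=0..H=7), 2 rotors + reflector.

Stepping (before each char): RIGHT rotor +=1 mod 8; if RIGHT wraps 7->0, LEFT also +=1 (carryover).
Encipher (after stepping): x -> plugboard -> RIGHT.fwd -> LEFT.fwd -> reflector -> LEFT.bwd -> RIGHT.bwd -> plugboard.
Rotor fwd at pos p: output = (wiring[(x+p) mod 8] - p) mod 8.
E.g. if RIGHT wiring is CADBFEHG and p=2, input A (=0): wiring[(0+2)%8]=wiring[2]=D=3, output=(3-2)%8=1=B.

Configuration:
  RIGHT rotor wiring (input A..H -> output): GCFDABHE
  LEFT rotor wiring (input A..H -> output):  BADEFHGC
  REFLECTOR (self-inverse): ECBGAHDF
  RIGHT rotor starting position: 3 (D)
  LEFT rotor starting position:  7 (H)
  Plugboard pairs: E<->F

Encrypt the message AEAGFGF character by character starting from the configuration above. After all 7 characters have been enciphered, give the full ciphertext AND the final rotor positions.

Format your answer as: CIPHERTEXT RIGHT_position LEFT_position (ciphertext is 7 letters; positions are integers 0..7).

Char 1 ('A'): step: R->4, L=7; A->plug->A->R->E->L->F->refl->H->L'->H->R'->H->plug->H
Char 2 ('E'): step: R->5, L=7; E->plug->F->R->A->L->D->refl->G->L'->F->R'->E->plug->F
Char 3 ('A'): step: R->6, L=7; A->plug->A->R->B->L->C->refl->B->L'->C->R'->G->plug->G
Char 4 ('G'): step: R->7, L=7; G->plug->G->R->C->L->B->refl->C->L'->B->R'->F->plug->E
Char 5 ('F'): step: R->0, L->0 (L advanced); F->plug->E->R->A->L->B->refl->C->L'->H->R'->G->plug->G
Char 6 ('G'): step: R->1, L=0; G->plug->G->R->D->L->E->refl->A->L'->B->R'->A->plug->A
Char 7 ('F'): step: R->2, L=0; F->plug->E->R->F->L->H->refl->F->L'->E->R'->G->plug->G
Final: ciphertext=HFGEGAG, RIGHT=2, LEFT=0

Answer: HFGEGAG 2 0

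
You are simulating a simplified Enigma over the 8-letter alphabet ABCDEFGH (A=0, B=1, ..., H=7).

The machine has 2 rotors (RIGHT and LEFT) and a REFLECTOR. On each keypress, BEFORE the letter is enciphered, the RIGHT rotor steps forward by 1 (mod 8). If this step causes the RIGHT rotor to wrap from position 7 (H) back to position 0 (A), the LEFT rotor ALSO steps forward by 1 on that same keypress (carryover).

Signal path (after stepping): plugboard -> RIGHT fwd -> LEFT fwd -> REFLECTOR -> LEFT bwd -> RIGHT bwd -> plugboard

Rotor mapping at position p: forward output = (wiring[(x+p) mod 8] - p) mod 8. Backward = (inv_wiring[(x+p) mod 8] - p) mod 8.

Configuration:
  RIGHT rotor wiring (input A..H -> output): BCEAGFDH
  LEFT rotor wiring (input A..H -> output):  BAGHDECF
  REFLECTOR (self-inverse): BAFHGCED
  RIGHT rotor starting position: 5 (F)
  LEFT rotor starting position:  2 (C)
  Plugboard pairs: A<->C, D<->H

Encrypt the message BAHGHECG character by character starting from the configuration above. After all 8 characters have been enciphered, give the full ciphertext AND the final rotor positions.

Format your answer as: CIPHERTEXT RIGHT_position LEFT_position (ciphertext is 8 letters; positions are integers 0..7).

Char 1 ('B'): step: R->6, L=2; B->plug->B->R->B->L->F->refl->C->L'->D->R'->C->plug->A
Char 2 ('A'): step: R->7, L=2; A->plug->C->R->D->L->C->refl->F->L'->B->R'->E->plug->E
Char 3 ('H'): step: R->0, L->3 (L advanced); H->plug->D->R->A->L->E->refl->G->L'->F->R'->F->plug->F
Char 4 ('G'): step: R->1, L=3; G->plug->G->R->G->L->F->refl->C->L'->E->R'->E->plug->E
Char 5 ('H'): step: R->2, L=3; H->plug->D->R->D->L->H->refl->D->L'->H->R'->G->plug->G
Char 6 ('E'): step: R->3, L=3; E->plug->E->R->E->L->C->refl->F->L'->G->R'->F->plug->F
Char 7 ('C'): step: R->4, L=3; C->plug->A->R->C->L->B->refl->A->L'->B->R'->B->plug->B
Char 8 ('G'): step: R->5, L=3; G->plug->G->R->D->L->H->refl->D->L'->H->R'->F->plug->F
Final: ciphertext=AEFEGFBF, RIGHT=5, LEFT=3

Answer: AEFEGFBF 5 3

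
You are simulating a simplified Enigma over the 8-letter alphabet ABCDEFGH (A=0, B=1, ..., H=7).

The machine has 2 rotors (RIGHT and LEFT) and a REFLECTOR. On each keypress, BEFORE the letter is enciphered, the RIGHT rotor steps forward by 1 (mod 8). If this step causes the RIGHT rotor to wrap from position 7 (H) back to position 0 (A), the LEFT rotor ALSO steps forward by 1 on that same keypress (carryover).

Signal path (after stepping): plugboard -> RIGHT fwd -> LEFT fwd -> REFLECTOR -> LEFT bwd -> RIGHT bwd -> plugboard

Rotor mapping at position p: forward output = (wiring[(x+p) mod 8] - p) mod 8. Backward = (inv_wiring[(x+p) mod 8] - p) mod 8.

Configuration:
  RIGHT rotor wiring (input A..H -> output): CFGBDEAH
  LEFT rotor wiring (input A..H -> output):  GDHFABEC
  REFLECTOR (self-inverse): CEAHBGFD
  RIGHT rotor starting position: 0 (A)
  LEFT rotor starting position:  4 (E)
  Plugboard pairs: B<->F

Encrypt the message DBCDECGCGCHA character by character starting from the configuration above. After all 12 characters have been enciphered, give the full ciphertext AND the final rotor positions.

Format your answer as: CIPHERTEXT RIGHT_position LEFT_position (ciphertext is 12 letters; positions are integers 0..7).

Answer: AEHBAACFFFFB 4 5

Derivation:
Char 1 ('D'): step: R->1, L=4; D->plug->D->R->C->L->A->refl->C->L'->E->R'->A->plug->A
Char 2 ('B'): step: R->2, L=4; B->plug->F->R->F->L->H->refl->D->L'->G->R'->E->plug->E
Char 3 ('C'): step: R->3, L=4; C->plug->C->R->B->L->F->refl->G->L'->D->R'->H->plug->H
Char 4 ('D'): step: R->4, L=4; D->plug->D->R->D->L->G->refl->F->L'->B->R'->F->plug->B
Char 5 ('E'): step: R->5, L=4; E->plug->E->R->A->L->E->refl->B->L'->H->R'->A->plug->A
Char 6 ('C'): step: R->6, L=4; C->plug->C->R->E->L->C->refl->A->L'->C->R'->A->plug->A
Char 7 ('G'): step: R->7, L=4; G->plug->G->R->F->L->H->refl->D->L'->G->R'->C->plug->C
Char 8 ('C'): step: R->0, L->5 (L advanced); C->plug->C->R->G->L->A->refl->C->L'->F->R'->B->plug->F
Char 9 ('G'): step: R->1, L=5; G->plug->G->R->G->L->A->refl->C->L'->F->R'->B->plug->F
Char 10 ('C'): step: R->2, L=5; C->plug->C->R->B->L->H->refl->D->L'->H->R'->B->plug->F
Char 11 ('H'): step: R->3, L=5; H->plug->H->R->D->L->B->refl->E->L'->A->R'->B->plug->F
Char 12 ('A'): step: R->4, L=5; A->plug->A->R->H->L->D->refl->H->L'->B->R'->F->plug->B
Final: ciphertext=AEHBAACFFFFB, RIGHT=4, LEFT=5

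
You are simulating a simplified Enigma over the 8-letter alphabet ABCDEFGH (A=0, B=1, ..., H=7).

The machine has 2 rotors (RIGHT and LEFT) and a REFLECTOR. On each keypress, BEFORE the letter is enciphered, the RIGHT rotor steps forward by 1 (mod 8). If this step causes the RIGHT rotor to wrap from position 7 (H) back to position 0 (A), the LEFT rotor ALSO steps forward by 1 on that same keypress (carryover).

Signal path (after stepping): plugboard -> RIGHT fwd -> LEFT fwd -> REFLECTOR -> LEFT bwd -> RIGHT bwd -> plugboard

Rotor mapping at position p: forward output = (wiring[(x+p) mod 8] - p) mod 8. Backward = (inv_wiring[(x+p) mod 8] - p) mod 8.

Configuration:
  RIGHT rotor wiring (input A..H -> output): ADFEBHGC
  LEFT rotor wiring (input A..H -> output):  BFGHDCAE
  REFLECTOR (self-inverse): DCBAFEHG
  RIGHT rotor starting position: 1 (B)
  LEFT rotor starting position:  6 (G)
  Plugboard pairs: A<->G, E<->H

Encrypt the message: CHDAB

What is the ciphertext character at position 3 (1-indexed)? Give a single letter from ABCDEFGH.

Char 1 ('C'): step: R->2, L=6; C->plug->C->R->H->L->E->refl->F->L'->G->R'->G->plug->A
Char 2 ('H'): step: R->3, L=6; H->plug->E->R->H->L->E->refl->F->L'->G->R'->B->plug->B
Char 3 ('D'): step: R->4, L=6; D->plug->D->R->G->L->F->refl->E->L'->H->R'->F->plug->F

F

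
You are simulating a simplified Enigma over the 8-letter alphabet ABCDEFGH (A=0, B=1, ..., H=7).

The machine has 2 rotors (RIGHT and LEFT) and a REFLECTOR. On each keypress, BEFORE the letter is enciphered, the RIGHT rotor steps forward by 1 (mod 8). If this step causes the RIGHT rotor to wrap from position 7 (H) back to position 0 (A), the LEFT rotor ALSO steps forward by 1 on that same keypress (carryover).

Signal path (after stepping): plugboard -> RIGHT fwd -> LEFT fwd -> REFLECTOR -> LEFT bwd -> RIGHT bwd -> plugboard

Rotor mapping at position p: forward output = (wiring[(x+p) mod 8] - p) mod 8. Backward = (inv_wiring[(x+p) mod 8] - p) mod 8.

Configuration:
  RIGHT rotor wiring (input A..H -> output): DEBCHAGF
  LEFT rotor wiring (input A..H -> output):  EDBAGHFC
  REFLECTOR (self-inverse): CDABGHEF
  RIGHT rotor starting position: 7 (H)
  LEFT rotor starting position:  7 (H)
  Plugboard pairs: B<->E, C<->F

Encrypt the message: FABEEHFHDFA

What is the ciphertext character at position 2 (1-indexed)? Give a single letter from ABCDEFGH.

Char 1 ('F'): step: R->0, L->0 (L advanced); F->plug->C->R->B->L->D->refl->B->L'->C->R'->D->plug->D
Char 2 ('A'): step: R->1, L=0; A->plug->A->R->D->L->A->refl->C->L'->H->R'->E->plug->B

B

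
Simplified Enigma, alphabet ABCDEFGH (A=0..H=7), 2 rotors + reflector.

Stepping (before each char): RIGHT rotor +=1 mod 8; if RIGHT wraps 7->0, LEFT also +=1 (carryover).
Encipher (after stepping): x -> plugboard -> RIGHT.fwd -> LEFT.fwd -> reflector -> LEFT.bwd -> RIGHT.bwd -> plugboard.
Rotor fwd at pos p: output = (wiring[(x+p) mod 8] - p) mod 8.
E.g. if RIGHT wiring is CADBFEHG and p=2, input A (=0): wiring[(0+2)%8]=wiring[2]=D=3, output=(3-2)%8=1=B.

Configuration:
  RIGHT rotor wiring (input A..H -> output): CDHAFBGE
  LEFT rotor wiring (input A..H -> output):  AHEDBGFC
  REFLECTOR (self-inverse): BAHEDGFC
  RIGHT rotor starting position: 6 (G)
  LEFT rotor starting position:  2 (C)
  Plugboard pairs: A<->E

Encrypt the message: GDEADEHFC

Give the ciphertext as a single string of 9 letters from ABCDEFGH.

Char 1 ('G'): step: R->7, L=2; G->plug->G->R->C->L->H->refl->C->L'->A->R'->D->plug->D
Char 2 ('D'): step: R->0, L->3 (L advanced); D->plug->D->R->A->L->A->refl->B->L'->H->R'->C->plug->C
Char 3 ('E'): step: R->1, L=3; E->plug->A->R->C->L->D->refl->E->L'->G->R'->B->plug->B
Char 4 ('A'): step: R->2, L=3; A->plug->E->R->E->L->H->refl->C->L'->D->R'->C->plug->C
Char 5 ('D'): step: R->3, L=3; D->plug->D->R->D->L->C->refl->H->L'->E->R'->H->plug->H
Char 6 ('E'): step: R->4, L=3; E->plug->A->R->B->L->G->refl->F->L'->F->R'->B->plug->B
Char 7 ('H'): step: R->5, L=3; H->plug->H->R->A->L->A->refl->B->L'->H->R'->C->plug->C
Char 8 ('F'): step: R->6, L=3; F->plug->F->R->C->L->D->refl->E->L'->G->R'->B->plug->B
Char 9 ('C'): step: R->7, L=3; C->plug->C->R->E->L->H->refl->C->L'->D->R'->B->plug->B

Answer: DCBCHBCBB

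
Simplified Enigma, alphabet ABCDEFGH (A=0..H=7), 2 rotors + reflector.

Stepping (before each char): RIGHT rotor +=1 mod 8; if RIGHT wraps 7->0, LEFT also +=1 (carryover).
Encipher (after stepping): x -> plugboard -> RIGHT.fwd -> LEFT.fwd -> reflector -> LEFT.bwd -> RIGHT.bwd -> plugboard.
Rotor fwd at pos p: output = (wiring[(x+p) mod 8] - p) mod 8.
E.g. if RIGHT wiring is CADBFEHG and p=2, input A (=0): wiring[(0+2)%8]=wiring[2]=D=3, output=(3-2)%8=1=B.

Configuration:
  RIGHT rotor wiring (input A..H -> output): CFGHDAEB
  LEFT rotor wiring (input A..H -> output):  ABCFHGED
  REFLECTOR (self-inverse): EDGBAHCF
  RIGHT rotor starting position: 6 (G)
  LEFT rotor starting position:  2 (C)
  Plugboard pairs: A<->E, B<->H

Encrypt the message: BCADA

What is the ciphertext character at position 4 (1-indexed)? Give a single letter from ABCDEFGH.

Char 1 ('B'): step: R->7, L=2; B->plug->H->R->F->L->B->refl->D->L'->B->R'->G->plug->G
Char 2 ('C'): step: R->0, L->3 (L advanced); C->plug->C->R->G->L->G->refl->C->L'->A->R'->F->plug->F
Char 3 ('A'): step: R->1, L=3; A->plug->E->R->H->L->H->refl->F->L'->F->R'->B->plug->H
Char 4 ('D'): step: R->2, L=3; D->plug->D->R->G->L->G->refl->C->L'->A->R'->G->plug->G

G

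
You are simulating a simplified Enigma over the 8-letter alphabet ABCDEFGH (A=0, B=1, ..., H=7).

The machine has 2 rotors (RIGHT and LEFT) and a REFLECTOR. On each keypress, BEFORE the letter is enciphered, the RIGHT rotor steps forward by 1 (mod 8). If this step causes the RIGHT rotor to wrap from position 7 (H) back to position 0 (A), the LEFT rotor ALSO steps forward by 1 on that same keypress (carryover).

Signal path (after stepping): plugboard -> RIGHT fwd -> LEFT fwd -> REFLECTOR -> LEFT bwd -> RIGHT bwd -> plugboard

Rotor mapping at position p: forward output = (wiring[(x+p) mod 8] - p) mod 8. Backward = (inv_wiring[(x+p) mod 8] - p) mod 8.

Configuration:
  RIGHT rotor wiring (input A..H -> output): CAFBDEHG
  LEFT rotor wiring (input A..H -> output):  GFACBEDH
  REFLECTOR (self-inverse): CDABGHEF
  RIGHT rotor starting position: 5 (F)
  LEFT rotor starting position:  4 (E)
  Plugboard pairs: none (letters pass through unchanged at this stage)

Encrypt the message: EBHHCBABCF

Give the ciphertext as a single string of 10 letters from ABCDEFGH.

Char 1 ('E'): step: R->6, L=4; E->plug->E->R->H->L->G->refl->E->L'->G->R'->H->plug->H
Char 2 ('B'): step: R->7, L=4; B->plug->B->R->D->L->D->refl->B->L'->F->R'->G->plug->G
Char 3 ('H'): step: R->0, L->5 (L advanced); H->plug->H->R->G->L->F->refl->H->L'->A->R'->B->plug->B
Char 4 ('H'): step: R->1, L=5; H->plug->H->R->B->L->G->refl->E->L'->H->R'->A->plug->A
Char 5 ('C'): step: R->2, L=5; C->plug->C->R->B->L->G->refl->E->L'->H->R'->B->plug->B
Char 6 ('B'): step: R->3, L=5; B->plug->B->R->A->L->H->refl->F->L'->G->R'->A->plug->A
Char 7 ('A'): step: R->4, L=5; A->plug->A->R->H->L->E->refl->G->L'->B->R'->G->plug->G
Char 8 ('B'): step: R->5, L=5; B->plug->B->R->C->L->C->refl->A->L'->E->R'->G->plug->G
Char 9 ('C'): step: R->6, L=5; C->plug->C->R->E->L->A->refl->C->L'->C->R'->D->plug->D
Char 10 ('F'): step: R->7, L=5; F->plug->F->R->E->L->A->refl->C->L'->C->R'->E->plug->E

Answer: HGBABAGGDE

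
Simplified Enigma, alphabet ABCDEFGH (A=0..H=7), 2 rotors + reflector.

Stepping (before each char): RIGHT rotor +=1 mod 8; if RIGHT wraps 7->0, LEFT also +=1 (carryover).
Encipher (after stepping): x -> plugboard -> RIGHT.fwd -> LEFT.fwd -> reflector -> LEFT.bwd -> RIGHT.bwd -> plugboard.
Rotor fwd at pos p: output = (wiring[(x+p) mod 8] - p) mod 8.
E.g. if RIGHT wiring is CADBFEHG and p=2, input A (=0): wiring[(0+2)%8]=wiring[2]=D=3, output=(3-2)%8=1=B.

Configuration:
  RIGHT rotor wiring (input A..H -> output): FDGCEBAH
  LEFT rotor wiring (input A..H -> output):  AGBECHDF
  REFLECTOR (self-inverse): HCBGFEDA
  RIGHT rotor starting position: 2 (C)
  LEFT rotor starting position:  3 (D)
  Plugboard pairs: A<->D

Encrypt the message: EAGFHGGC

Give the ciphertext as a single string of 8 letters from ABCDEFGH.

Answer: GECEEFHA

Derivation:
Char 1 ('E'): step: R->3, L=3; E->plug->E->R->E->L->C->refl->B->L'->A->R'->G->plug->G
Char 2 ('A'): step: R->4, L=3; A->plug->D->R->D->L->A->refl->H->L'->B->R'->E->plug->E
Char 3 ('G'): step: R->5, L=3; G->plug->G->R->F->L->F->refl->E->L'->C->R'->C->plug->C
Char 4 ('F'): step: R->6, L=3; F->plug->F->R->E->L->C->refl->B->L'->A->R'->E->plug->E
Char 5 ('H'): step: R->7, L=3; H->plug->H->R->B->L->H->refl->A->L'->D->R'->E->plug->E
Char 6 ('G'): step: R->0, L->4 (L advanced); G->plug->G->R->A->L->G->refl->D->L'->B->R'->F->plug->F
Char 7 ('G'): step: R->1, L=4; G->plug->G->R->G->L->F->refl->E->L'->E->R'->H->plug->H
Char 8 ('C'): step: R->2, L=4; C->plug->C->R->C->L->H->refl->A->L'->H->R'->D->plug->A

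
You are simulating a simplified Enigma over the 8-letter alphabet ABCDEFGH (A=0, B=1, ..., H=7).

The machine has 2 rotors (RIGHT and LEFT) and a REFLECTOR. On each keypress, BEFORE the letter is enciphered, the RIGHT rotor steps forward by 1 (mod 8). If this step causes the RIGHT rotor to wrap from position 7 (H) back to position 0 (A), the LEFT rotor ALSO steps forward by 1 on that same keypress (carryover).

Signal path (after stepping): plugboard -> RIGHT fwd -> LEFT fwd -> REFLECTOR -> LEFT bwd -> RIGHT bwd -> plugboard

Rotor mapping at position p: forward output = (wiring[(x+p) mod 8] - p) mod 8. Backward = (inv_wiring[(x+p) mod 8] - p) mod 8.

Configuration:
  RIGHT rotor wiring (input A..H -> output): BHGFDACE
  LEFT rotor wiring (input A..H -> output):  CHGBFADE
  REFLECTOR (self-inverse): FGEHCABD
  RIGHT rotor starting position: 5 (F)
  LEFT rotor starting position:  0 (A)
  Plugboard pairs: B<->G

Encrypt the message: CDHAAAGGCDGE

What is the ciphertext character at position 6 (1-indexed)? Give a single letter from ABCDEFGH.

Char 1 ('C'): step: R->6, L=0; C->plug->C->R->D->L->B->refl->G->L'->C->R'->H->plug->H
Char 2 ('D'): step: R->7, L=0; D->plug->D->R->H->L->E->refl->C->L'->A->R'->C->plug->C
Char 3 ('H'): step: R->0, L->1 (L advanced); H->plug->H->R->E->L->H->refl->D->L'->G->R'->C->plug->C
Char 4 ('A'): step: R->1, L=1; A->plug->A->R->G->L->D->refl->H->L'->E->R'->C->plug->C
Char 5 ('A'): step: R->2, L=1; A->plug->A->R->E->L->H->refl->D->L'->G->R'->D->plug->D
Char 6 ('A'): step: R->3, L=1; A->plug->A->R->C->L->A->refl->F->L'->B->R'->E->plug->E

E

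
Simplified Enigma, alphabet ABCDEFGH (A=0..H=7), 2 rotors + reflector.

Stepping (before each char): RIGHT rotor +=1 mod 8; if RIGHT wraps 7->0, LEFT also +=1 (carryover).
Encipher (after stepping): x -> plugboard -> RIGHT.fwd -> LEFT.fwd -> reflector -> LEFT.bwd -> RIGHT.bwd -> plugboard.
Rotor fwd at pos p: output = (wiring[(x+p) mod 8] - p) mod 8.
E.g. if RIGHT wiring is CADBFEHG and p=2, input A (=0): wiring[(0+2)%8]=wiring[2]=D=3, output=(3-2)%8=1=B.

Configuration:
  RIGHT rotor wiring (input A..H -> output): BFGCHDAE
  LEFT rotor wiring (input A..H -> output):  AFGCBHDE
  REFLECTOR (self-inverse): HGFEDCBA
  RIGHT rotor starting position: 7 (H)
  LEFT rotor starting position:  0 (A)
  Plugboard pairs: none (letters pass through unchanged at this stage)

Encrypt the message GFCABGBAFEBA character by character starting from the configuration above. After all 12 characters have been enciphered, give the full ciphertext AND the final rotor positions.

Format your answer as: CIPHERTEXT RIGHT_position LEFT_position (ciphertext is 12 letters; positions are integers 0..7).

Answer: CGDHAFEHBCGC 3 2

Derivation:
Char 1 ('G'): step: R->0, L->1 (L advanced); G->plug->G->R->A->L->E->refl->D->L'->G->R'->C->plug->C
Char 2 ('F'): step: R->1, L=1; F->plug->F->R->H->L->H->refl->A->L'->D->R'->G->plug->G
Char 3 ('C'): step: R->2, L=1; C->plug->C->R->F->L->C->refl->F->L'->B->R'->D->plug->D
Char 4 ('A'): step: R->3, L=1; A->plug->A->R->H->L->H->refl->A->L'->D->R'->H->plug->H
Char 5 ('B'): step: R->4, L=1; B->plug->B->R->H->L->H->refl->A->L'->D->R'->A->plug->A
Char 6 ('G'): step: R->5, L=1; G->plug->G->R->F->L->C->refl->F->L'->B->R'->F->plug->F
Char 7 ('B'): step: R->6, L=1; B->plug->B->R->G->L->D->refl->E->L'->A->R'->E->plug->E
Char 8 ('A'): step: R->7, L=1; A->plug->A->R->F->L->C->refl->F->L'->B->R'->H->plug->H
Char 9 ('F'): step: R->0, L->2 (L advanced); F->plug->F->R->D->L->F->refl->C->L'->F->R'->B->plug->B
Char 10 ('E'): step: R->1, L=2; E->plug->E->R->C->L->H->refl->A->L'->B->R'->C->plug->C
Char 11 ('B'): step: R->2, L=2; B->plug->B->R->A->L->E->refl->D->L'->H->R'->G->plug->G
Char 12 ('A'): step: R->3, L=2; A->plug->A->R->H->L->D->refl->E->L'->A->R'->C->plug->C
Final: ciphertext=CGDHAFEHBCGC, RIGHT=3, LEFT=2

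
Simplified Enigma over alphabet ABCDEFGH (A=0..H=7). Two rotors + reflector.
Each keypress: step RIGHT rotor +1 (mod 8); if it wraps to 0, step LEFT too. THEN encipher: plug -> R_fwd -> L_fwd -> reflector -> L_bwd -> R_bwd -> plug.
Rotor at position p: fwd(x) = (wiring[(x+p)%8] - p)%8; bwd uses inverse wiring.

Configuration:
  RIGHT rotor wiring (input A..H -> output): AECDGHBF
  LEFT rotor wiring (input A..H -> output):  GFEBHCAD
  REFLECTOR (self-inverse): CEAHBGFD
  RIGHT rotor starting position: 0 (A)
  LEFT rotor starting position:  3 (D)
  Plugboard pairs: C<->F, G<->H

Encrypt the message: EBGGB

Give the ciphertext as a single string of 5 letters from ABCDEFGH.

Char 1 ('E'): step: R->1, L=3; E->plug->E->R->G->L->C->refl->A->L'->E->R'->G->plug->H
Char 2 ('B'): step: R->2, L=3; B->plug->B->R->B->L->E->refl->B->L'->H->R'->E->plug->E
Char 3 ('G'): step: R->3, L=3; G->plug->H->R->H->L->B->refl->E->L'->B->R'->G->plug->H
Char 4 ('G'): step: R->4, L=3; G->plug->H->R->H->L->B->refl->E->L'->B->R'->D->plug->D
Char 5 ('B'): step: R->5, L=3; B->plug->B->R->E->L->A->refl->C->L'->G->R'->G->plug->H

Answer: HEHDH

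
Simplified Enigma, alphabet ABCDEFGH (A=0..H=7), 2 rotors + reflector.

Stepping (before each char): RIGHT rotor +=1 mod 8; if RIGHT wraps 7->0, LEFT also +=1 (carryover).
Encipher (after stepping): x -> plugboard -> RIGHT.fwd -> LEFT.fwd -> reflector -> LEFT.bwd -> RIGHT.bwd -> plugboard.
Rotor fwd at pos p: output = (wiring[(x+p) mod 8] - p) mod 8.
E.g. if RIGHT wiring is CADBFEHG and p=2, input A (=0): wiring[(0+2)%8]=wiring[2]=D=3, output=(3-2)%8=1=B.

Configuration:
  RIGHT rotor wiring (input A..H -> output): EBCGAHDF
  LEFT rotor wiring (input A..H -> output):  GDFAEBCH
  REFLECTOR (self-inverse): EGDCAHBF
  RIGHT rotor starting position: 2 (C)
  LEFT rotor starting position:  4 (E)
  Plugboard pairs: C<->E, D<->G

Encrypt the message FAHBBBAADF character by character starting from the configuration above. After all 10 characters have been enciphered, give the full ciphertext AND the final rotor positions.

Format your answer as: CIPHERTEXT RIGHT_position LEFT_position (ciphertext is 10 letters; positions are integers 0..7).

Char 1 ('F'): step: R->3, L=4; F->plug->F->R->B->L->F->refl->H->L'->F->R'->B->plug->B
Char 2 ('A'): step: R->4, L=4; A->plug->A->R->E->L->C->refl->D->L'->D->R'->B->plug->B
Char 3 ('H'): step: R->5, L=4; H->plug->H->R->D->L->D->refl->C->L'->E->R'->E->plug->C
Char 4 ('B'): step: R->6, L=4; B->plug->B->R->H->L->E->refl->A->L'->A->R'->F->plug->F
Char 5 ('B'): step: R->7, L=4; B->plug->B->R->F->L->H->refl->F->L'->B->R'->F->plug->F
Char 6 ('B'): step: R->0, L->5 (L advanced); B->plug->B->R->B->L->F->refl->H->L'->H->R'->F->plug->F
Char 7 ('A'): step: R->1, L=5; A->plug->A->R->A->L->E->refl->A->L'->F->R'->C->plug->E
Char 8 ('A'): step: R->2, L=5; A->plug->A->R->A->L->E->refl->A->L'->F->R'->D->plug->G
Char 9 ('D'): step: R->3, L=5; D->plug->G->R->G->L->D->refl->C->L'->C->R'->E->plug->C
Char 10 ('F'): step: R->4, L=5; F->plug->F->R->F->L->A->refl->E->L'->A->R'->E->plug->C
Final: ciphertext=BBCFFFEGCC, RIGHT=4, LEFT=5

Answer: BBCFFFEGCC 4 5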